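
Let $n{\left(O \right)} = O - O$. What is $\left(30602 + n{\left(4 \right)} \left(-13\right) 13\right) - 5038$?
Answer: $25564$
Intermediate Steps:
$n{\left(O \right)} = 0$
$\left(30602 + n{\left(4 \right)} \left(-13\right) 13\right) - 5038 = \left(30602 + 0 \left(-13\right) 13\right) - 5038 = \left(30602 + 0 \cdot 13\right) - 5038 = \left(30602 + 0\right) - 5038 = 30602 - 5038 = 25564$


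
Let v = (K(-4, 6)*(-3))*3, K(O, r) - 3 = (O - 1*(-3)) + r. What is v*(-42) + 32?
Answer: 3056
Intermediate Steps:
K(O, r) = 6 + O + r (K(O, r) = 3 + ((O - 1*(-3)) + r) = 3 + ((O + 3) + r) = 3 + ((3 + O) + r) = 3 + (3 + O + r) = 6 + O + r)
v = -72 (v = ((6 - 4 + 6)*(-3))*3 = (8*(-3))*3 = -24*3 = -72)
v*(-42) + 32 = -72*(-42) + 32 = 3024 + 32 = 3056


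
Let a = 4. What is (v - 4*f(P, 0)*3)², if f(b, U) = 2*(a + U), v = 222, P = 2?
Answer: 15876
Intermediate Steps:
f(b, U) = 8 + 2*U (f(b, U) = 2*(4 + U) = 8 + 2*U)
(v - 4*f(P, 0)*3)² = (222 - 4*(8 + 2*0)*3)² = (222 - 4*(8 + 0)*3)² = (222 - 4*8*3)² = (222 - 32*3)² = (222 - 96)² = 126² = 15876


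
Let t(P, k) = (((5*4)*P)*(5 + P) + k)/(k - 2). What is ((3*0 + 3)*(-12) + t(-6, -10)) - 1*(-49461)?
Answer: 296495/6 ≈ 49416.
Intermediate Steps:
t(P, k) = (k + 20*P*(5 + P))/(-2 + k) (t(P, k) = ((20*P)*(5 + P) + k)/(-2 + k) = (20*P*(5 + P) + k)/(-2 + k) = (k + 20*P*(5 + P))/(-2 + k))
((3*0 + 3)*(-12) + t(-6, -10)) - 1*(-49461) = ((3*0 + 3)*(-12) + (-10 + 20*(-6)² + 100*(-6))/(-2 - 10)) - 1*(-49461) = ((0 + 3)*(-12) + (-10 + 20*36 - 600)/(-12)) + 49461 = (3*(-12) - (-10 + 720 - 600)/12) + 49461 = (-36 - 1/12*110) + 49461 = (-36 - 55/6) + 49461 = -271/6 + 49461 = 296495/6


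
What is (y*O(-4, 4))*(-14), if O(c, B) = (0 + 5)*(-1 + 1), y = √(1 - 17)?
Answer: 0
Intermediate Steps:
y = 4*I (y = √(-16) = 4*I ≈ 4.0*I)
O(c, B) = 0 (O(c, B) = 5*0 = 0)
(y*O(-4, 4))*(-14) = ((4*I)*0)*(-14) = 0*(-14) = 0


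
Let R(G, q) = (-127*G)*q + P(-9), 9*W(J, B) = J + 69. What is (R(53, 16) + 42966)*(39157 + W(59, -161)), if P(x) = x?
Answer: -22823151799/9 ≈ -2.5359e+9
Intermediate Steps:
W(J, B) = 23/3 + J/9 (W(J, B) = (J + 69)/9 = (69 + J)/9 = 23/3 + J/9)
R(G, q) = -9 - 127*G*q (R(G, q) = (-127*G)*q - 9 = -127*G*q - 9 = -9 - 127*G*q)
(R(53, 16) + 42966)*(39157 + W(59, -161)) = ((-9 - 127*53*16) + 42966)*(39157 + (23/3 + (⅑)*59)) = ((-9 - 107696) + 42966)*(39157 + (23/3 + 59/9)) = (-107705 + 42966)*(39157 + 128/9) = -64739*352541/9 = -22823151799/9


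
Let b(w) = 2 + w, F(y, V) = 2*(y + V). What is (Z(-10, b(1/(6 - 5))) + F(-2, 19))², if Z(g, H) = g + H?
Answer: 729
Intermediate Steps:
F(y, V) = 2*V + 2*y (F(y, V) = 2*(V + y) = 2*V + 2*y)
Z(g, H) = H + g
(Z(-10, b(1/(6 - 5))) + F(-2, 19))² = (((2 + 1/(6 - 5)) - 10) + (2*19 + 2*(-2)))² = (((2 + 1/1) - 10) + (38 - 4))² = (((2 + 1) - 10) + 34)² = ((3 - 10) + 34)² = (-7 + 34)² = 27² = 729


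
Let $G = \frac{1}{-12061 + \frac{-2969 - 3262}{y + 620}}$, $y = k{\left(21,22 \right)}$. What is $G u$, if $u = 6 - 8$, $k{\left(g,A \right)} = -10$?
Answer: $\frac{1220}{7363441} \approx 0.00016568$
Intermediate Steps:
$y = -10$
$G = - \frac{610}{7363441}$ ($G = \frac{1}{-12061 + \frac{-2969 - 3262}{-10 + 620}} = \frac{1}{-12061 - \frac{6231}{610}} = \frac{1}{- \frac{7363441}{610}} = - \frac{610}{7363441} \approx -8.2842 \cdot 10^{-5}$)
$u = -2$ ($u = 6 - 8 = -2$)
$G u = \left(- \frac{610}{7363441}\right) \left(-2\right) = \frac{1220}{7363441}$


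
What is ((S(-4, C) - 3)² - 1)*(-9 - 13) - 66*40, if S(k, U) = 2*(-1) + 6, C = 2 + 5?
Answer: -2640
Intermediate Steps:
C = 7
S(k, U) = 4 (S(k, U) = -2 + 6 = 4)
((S(-4, C) - 3)² - 1)*(-9 - 13) - 66*40 = ((4 - 3)² - 1)*(-9 - 13) - 66*40 = (1² - 1)*(-22) - 2640 = (1 - 1)*(-22) - 2640 = 0*(-22) - 2640 = 0 - 2640 = -2640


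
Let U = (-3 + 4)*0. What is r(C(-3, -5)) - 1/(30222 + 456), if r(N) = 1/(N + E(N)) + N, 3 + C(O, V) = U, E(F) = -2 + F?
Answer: -383479/122712 ≈ -3.1250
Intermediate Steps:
U = 0 (U = 1*0 = 0)
C(O, V) = -3 (C(O, V) = -3 + 0 = -3)
r(N) = N + 1/(-2 + 2*N) (r(N) = 1/(N + (-2 + N)) + N = 1/(-2 + 2*N) + N = N + 1/(-2 + 2*N))
r(C(-3, -5)) - 1/(30222 + 456) = (1 + (-3)**2 - 3*(-2 - 3))/(2*(-1 - 3)) - 1/(30222 + 456) = (1/2)*(1 + 9 - 3*(-5))/(-4) - 1/30678 = (1/2)*(-1/4)*(1 + 9 + 15) - 1*1/30678 = (1/2)*(-1/4)*25 - 1/30678 = -25/8 - 1/30678 = -383479/122712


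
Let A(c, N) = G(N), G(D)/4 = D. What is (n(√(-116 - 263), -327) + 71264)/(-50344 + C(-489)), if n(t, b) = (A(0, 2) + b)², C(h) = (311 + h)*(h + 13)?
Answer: 173025/34384 ≈ 5.0321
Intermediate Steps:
G(D) = 4*D
C(h) = (13 + h)*(311 + h) (C(h) = (311 + h)*(13 + h) = (13 + h)*(311 + h))
A(c, N) = 4*N
n(t, b) = (8 + b)² (n(t, b) = (4*2 + b)² = (8 + b)²)
(n(√(-116 - 263), -327) + 71264)/(-50344 + C(-489)) = ((8 - 327)² + 71264)/(-50344 + (4043 + (-489)² + 324*(-489))) = ((-319)² + 71264)/(-50344 + (4043 + 239121 - 158436)) = (101761 + 71264)/(-50344 + 84728) = 173025/34384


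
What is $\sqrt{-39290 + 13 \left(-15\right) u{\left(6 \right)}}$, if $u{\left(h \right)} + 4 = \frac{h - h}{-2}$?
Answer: $i \sqrt{38510} \approx 196.24 i$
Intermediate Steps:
$u{\left(h \right)} = -4$ ($u{\left(h \right)} = -4 + \frac{h - h}{-2} = -4 + 0 \left(- \frac{1}{2}\right) = -4 + 0 = -4$)
$\sqrt{-39290 + 13 \left(-15\right) u{\left(6 \right)}} = \sqrt{-39290 + 13 \left(-15\right) \left(-4\right)} = \sqrt{-39290 - -780} = \sqrt{-39290 + 780} = \sqrt{-38510} = i \sqrt{38510}$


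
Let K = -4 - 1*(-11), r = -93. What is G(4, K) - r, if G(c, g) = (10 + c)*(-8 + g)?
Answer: 79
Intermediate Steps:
K = 7 (K = -4 + 11 = 7)
G(c, g) = (-8 + g)*(10 + c)
G(4, K) - r = (-80 - 8*4 + 10*7 + 4*7) - 1*(-93) = (-80 - 32 + 70 + 28) + 93 = -14 + 93 = 79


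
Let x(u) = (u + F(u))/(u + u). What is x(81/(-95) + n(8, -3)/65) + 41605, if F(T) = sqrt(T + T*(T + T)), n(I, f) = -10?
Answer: 83211/2 - 3*sqrt(172777)/2486 ≈ 41605.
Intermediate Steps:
F(T) = sqrt(T + 2*T**2) (F(T) = sqrt(T + T*(2*T)) = sqrt(T + 2*T**2))
x(u) = (u + sqrt(u*(1 + 2*u)))/(2*u) (x(u) = (u + sqrt(u*(1 + 2*u)))/(u + u) = (u + sqrt(u*(1 + 2*u)))/((2*u)) = (u + sqrt(u*(1 + 2*u)))*(1/(2*u)) = (u + sqrt(u*(1 + 2*u)))/(2*u))
x(81/(-95) + n(8, -3)/65) + 41605 = ((81/(-95) - 10/65) + sqrt((81/(-95) - 10/65)*(1 + 2*(81/(-95) - 10/65))))/(2*(81/(-95) - 10/65)) + 41605 = ((81*(-1/95) - 10*1/65) + sqrt((81*(-1/95) - 10*1/65)*(1 + 2*(81*(-1/95) - 10*1/65))))/(2*(81*(-1/95) - 10*1/65)) + 41605 = ((-81/95 - 2/13) + sqrt((-81/95 - 2/13)*(1 + 2*(-81/95 - 2/13))))/(2*(-81/95 - 2/13)) + 41605 = (-1243/1235 + sqrt(-1243*(1 + 2*(-1243/1235))/1235))/(2*(-1243/1235)) + 41605 = (1/2)*(-1235/1243)*(-1243/1235 + sqrt(-1243*(1 - 2486/1235)/1235)) + 41605 = (1/2)*(-1235/1243)*(-1243/1235 + sqrt(-1243/1235*(-1251/1235))) + 41605 = (1/2)*(-1235/1243)*(-1243/1235 + sqrt(1554993/1525225)) + 41605 = (1/2)*(-1235/1243)*(-1243/1235 + 3*sqrt(172777)/1235) + 41605 = (1/2 - 3*sqrt(172777)/2486) + 41605 = 83211/2 - 3*sqrt(172777)/2486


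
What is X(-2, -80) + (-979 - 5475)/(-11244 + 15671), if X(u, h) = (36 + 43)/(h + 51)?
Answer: -536899/128383 ≈ -4.1820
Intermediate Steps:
X(u, h) = 79/(51 + h)
X(-2, -80) + (-979 - 5475)/(-11244 + 15671) = 79/(51 - 80) + (-979 - 5475)/(-11244 + 15671) = 79/(-29) - 6454/4427 = 79*(-1/29) - 6454*1/4427 = -79/29 - 6454/4427 = -536899/128383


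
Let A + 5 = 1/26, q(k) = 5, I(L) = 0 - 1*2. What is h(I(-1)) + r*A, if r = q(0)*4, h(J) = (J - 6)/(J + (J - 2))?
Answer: -3818/39 ≈ -97.897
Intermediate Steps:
I(L) = -2 (I(L) = 0 - 2 = -2)
h(J) = (-6 + J)/(-2 + 2*J) (h(J) = (-6 + J)/(J + (-2 + J)) = (-6 + J)/(-2 + 2*J))
A = -129/26 (A = -5 + 1/26 = -129/26 ≈ -4.9615)
r = 20 (r = 5*4 = 20)
h(I(-1)) + r*A = (-6 - 2)/(2*(-1 - 2)) + 20*(-129/26) = (½)*(-8)/(-3) - 1290/13 = (½)*(-⅓)*(-8) - 1290/13 = 4/3 - 1290/13 = -3818/39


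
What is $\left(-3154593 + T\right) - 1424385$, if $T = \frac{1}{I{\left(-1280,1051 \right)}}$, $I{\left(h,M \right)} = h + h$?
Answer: $- \frac{11722183681}{2560} \approx -4.579 \cdot 10^{6}$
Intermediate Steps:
$I{\left(h,M \right)} = 2 h$
$T = - \frac{1}{2560}$ ($T = \frac{1}{2 \left(-1280\right)} = \frac{1}{-2560} = - \frac{1}{2560} \approx -0.00039063$)
$\left(-3154593 + T\right) - 1424385 = \left(-3154593 - \frac{1}{2560}\right) - 1424385 = - \frac{8075758081}{2560} - 1424385 = - \frac{11722183681}{2560}$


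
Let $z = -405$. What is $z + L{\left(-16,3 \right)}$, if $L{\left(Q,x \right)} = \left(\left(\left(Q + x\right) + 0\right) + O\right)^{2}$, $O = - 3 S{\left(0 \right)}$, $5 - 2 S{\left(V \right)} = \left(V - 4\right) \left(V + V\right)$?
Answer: $\frac{61}{4} \approx 15.25$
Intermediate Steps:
$S{\left(V \right)} = \frac{5}{2} - V \left(-4 + V\right)$ ($S{\left(V \right)} = \frac{5}{2} - \frac{\left(V - 4\right) \left(V + V\right)}{2} = \frac{5}{2} - \frac{\left(-4 + V\right) 2 V}{2} = \frac{5}{2} - \frac{2 V \left(-4 + V\right)}{2} = \frac{5}{2} - V \left(-4 + V\right)$)
$O = - \frac{15}{2}$ ($O = - 3 \left(\frac{5}{2} - 0^{2} + 4 \cdot 0\right) = - 3 \left(\frac{5}{2} - 0 + 0\right) = - 3 \left(\frac{5}{2} + 0 + 0\right) = \left(-3\right) \frac{5}{2} = - \frac{15}{2} \approx -7.5$)
$L{\left(Q,x \right)} = \left(- \frac{15}{2} + Q + x\right)^{2}$ ($L{\left(Q,x \right)} = \left(\left(\left(Q + x\right) + 0\right) - \frac{15}{2}\right)^{2} = \left(\left(Q + x\right) - \frac{15}{2}\right)^{2} = \left(- \frac{15}{2} + Q + x\right)^{2}$)
$z + L{\left(-16,3 \right)} = -405 + \frac{\left(-15 + 2 \left(-16\right) + 2 \cdot 3\right)^{2}}{4} = -405 + \frac{\left(-15 - 32 + 6\right)^{2}}{4} = -405 + \frac{\left(-41\right)^{2}}{4} = -405 + \frac{1}{4} \cdot 1681 = -405 + \frac{1681}{4} = \frac{61}{4}$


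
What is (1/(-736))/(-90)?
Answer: 1/66240 ≈ 1.5097e-5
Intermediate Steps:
(1/(-736))/(-90) = (1*(-1/736))*(-1/90) = -1/736*(-1/90) = 1/66240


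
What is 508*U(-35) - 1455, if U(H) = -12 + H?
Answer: -25331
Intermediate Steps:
508*U(-35) - 1455 = 508*(-12 - 35) - 1455 = 508*(-47) - 1455 = -23876 - 1455 = -25331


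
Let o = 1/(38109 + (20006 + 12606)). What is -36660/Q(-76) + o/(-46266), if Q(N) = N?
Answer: 29987676408671/62167577934 ≈ 482.37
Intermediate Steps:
o = 1/70721 (o = 1/(38109 + 32612) = 1/70721 ≈ 1.4140e-5)
-36660/Q(-76) + o/(-46266) = -36660/(-76) + (1/70721)/(-46266) = -36660*(-1/76) + (1/70721)*(-1/46266) = 9165/19 - 1/3271977786 = 29987676408671/62167577934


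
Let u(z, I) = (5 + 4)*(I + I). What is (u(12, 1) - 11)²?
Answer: 49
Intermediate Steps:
u(z, I) = 18*I (u(z, I) = 9*(2*I) = 18*I)
(u(12, 1) - 11)² = (18*1 - 11)² = (18 - 11)² = 7² = 49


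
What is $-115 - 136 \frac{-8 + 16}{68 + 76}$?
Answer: $- \frac{1103}{9} \approx -122.56$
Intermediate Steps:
$-115 - 136 \frac{-8 + 16}{68 + 76} = -115 - 136 \cdot \frac{8}{144} = -115 - 136 \cdot 8 \cdot \frac{1}{144} = -115 - \frac{68}{9} = - \frac{1103}{9}$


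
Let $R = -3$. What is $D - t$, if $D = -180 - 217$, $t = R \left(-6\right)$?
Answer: $-415$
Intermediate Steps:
$t = 18$ ($t = \left(-3\right) \left(-6\right) = 18$)
$D = -397$ ($D = -180 - 217 = -397$)
$D - t = -397 - 18 = -415$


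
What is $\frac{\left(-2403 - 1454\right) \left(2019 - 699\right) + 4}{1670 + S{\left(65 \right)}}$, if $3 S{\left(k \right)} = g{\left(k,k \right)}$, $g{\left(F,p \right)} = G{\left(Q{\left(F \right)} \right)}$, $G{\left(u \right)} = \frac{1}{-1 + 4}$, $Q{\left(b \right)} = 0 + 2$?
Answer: $- \frac{45821124}{15031} \approx -3048.4$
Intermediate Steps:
$Q{\left(b \right)} = 2$
$G{\left(u \right)} = \frac{1}{3}$
$g{\left(F,p \right)} = \frac{1}{3}$
$S{\left(k \right)} = \frac{1}{9}$ ($S{\left(k \right)} = \frac{1}{3} \cdot \frac{1}{3} = \frac{1}{9}$)
$\frac{\left(-2403 - 1454\right) \left(2019 - 699\right) + 4}{1670 + S{\left(65 \right)}} = \frac{\left(-2403 - 1454\right) \left(2019 - 699\right) + 4}{1670 + \frac{1}{9}} = \frac{\left(-3857\right) 1320 + 4}{\frac{15031}{9}} = \left(-5091240 + 4\right) \frac{9}{15031} = \left(-5091236\right) \frac{9}{15031} = - \frac{45821124}{15031}$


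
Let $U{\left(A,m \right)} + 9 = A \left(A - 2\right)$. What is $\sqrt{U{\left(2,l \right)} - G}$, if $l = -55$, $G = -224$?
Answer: $\sqrt{215} \approx 14.663$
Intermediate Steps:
$U{\left(A,m \right)} = -9 + A \left(-2 + A\right)$ ($U{\left(A,m \right)} = -9 + A \left(A - 2\right) = -9 + A \left(-2 + A\right)$)
$\sqrt{U{\left(2,l \right)} - G} = \sqrt{\left(-9 + 2^{2} - 4\right) - -224} = \sqrt{\left(-9 + 4 - 4\right) + 224} = \sqrt{-9 + 224} = \sqrt{215}$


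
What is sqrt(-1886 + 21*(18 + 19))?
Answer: I*sqrt(1109) ≈ 33.302*I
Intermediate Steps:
sqrt(-1886 + 21*(18 + 19)) = sqrt(-1886 + 21*37) = sqrt(-1886 + 777) = sqrt(-1109) = I*sqrt(1109)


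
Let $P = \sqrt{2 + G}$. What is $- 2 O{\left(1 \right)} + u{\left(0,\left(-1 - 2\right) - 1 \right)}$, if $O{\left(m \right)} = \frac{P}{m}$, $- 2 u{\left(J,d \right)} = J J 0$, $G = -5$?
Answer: $- 2 i \sqrt{3} \approx - 3.4641 i$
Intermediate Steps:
$P = i \sqrt{3}$ ($P = \sqrt{2 - 5} = \sqrt{-3} = i \sqrt{3} \approx 1.732 i$)
$u{\left(J,d \right)} = 0$ ($u{\left(J,d \right)} = - \frac{J J 0}{2} = - \frac{J^{2} \cdot 0}{2} = \left(- \frac{1}{2}\right) 0 = 0$)
$O{\left(m \right)} = \frac{i \sqrt{3}}{m}$
$- 2 O{\left(1 \right)} + u{\left(0,\left(-1 - 2\right) - 1 \right)} = - 2 \frac{i \sqrt{3}}{1} + 0 = - 2 i \sqrt{3} \cdot 1 + 0 = - 2 i \sqrt{3} + 0 = - 2 i \sqrt{3}$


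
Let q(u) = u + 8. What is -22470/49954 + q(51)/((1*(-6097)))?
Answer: -69973438/152284769 ≈ -0.45949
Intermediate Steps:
q(u) = 8 + u
-22470/49954 + q(51)/((1*(-6097))) = -22470/49954 + (8 + 51)/((1*(-6097))) = -22470*1/49954 + 59/(-6097) = -11235/24977 + 59*(-1/6097) = -11235/24977 - 59/6097 = -69973438/152284769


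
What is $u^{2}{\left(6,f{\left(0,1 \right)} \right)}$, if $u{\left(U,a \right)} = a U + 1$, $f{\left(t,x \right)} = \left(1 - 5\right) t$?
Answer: $1$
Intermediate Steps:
$f{\left(t,x \right)} = - 4 t$
$u{\left(U,a \right)} = 1 + U a$ ($u{\left(U,a \right)} = U a + 1 = 1 + U a$)
$u^{2}{\left(6,f{\left(0,1 \right)} \right)} = \left(1 + 6 \left(\left(-4\right) 0\right)\right)^{2} = \left(1 + 6 \cdot 0\right)^{2} = \left(1 + 0\right)^{2} = 1^{2} = 1$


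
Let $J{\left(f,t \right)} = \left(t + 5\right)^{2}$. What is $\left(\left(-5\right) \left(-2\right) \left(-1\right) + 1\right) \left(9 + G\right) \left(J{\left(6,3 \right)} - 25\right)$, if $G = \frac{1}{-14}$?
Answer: $- \frac{43875}{14} \approx -3133.9$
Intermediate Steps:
$J{\left(f,t \right)} = \left(5 + t\right)^{2}$
$G = - \frac{1}{14} \approx -0.071429$
$\left(\left(-5\right) \left(-2\right) \left(-1\right) + 1\right) \left(9 + G\right) \left(J{\left(6,3 \right)} - 25\right) = \left(\left(-5\right) \left(-2\right) \left(-1\right) + 1\right) \left(9 - \frac{1}{14}\right) \left(\left(5 + 3\right)^{2} - 25\right) = \left(10 \left(-1\right) + 1\right) \frac{125 \left(8^{2} - 25\right)}{14} = \left(-10 + 1\right) \frac{125 \left(64 - 25\right)}{14} = - 9 \cdot \frac{125}{14} \cdot 39 = \left(-9\right) \frac{4875}{14} = - \frac{43875}{14}$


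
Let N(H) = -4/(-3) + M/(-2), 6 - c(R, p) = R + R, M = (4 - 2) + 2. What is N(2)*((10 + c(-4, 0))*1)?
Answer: -16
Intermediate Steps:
M = 4 (M = 2 + 2 = 4)
c(R, p) = 6 - 2*R (c(R, p) = 6 - (R + R) = 6 - 2*R)
N(H) = -⅔ (N(H) = -4/(-3) + 4/(-2) = -4*(-⅓) + 4*(-½) = 4/3 - 2 = -⅔)
N(2)*((10 + c(-4, 0))*1) = -2*(10 + (6 - 2*(-4)))/3 = -2*(10 + (6 + 8))/3 = -2*(10 + 14)/3 = -16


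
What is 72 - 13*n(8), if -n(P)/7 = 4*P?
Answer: 2984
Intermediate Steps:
n(P) = -28*P
72 - 13*n(8) = 72 - (-364)*8 = 72 - 13*(-224) = 72 + 2912 = 2984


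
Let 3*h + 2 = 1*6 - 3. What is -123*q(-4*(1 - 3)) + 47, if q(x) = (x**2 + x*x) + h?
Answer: -15738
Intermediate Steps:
h = 1/3 (h = -2/3 + (1*6 - 3)/3 = -2/3 + (6 - 3)/3 = -2/3 + (1/3)*3 = -2/3 + 1 = 1/3 ≈ 0.33333)
q(x) = 1/3 + 2*x**2 (q(x) = (x**2 + x*x) + 1/3 = (x**2 + x**2) + 1/3 = 2*x**2 + 1/3 = 1/3 + 2*x**2)
-123*q(-4*(1 - 3)) + 47 = -123*(1/3 + 2*(-4*(1 - 3))**2) + 47 = -123*(1/3 + 2*(-4*(-2))**2) + 47 = -123*(1/3 + 2*8**2) + 47 = -123*(1/3 + 2*64) + 47 = -123*(1/3 + 128) + 47 = -123*385/3 + 47 = -15785 + 47 = -15738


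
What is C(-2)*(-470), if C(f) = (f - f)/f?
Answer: 0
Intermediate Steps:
C(f) = 0 (C(f) = 0/f = 0)
C(-2)*(-470) = 0*(-470) = 0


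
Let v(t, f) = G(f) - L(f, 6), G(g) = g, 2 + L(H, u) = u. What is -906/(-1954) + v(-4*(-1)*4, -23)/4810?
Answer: 2152551/4699370 ≈ 0.45805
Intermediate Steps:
L(H, u) = -2 + u
v(t, f) = -4 + f (v(t, f) = f - (-2 + 6) = f - 1*4 = f - 4 = -4 + f)
-906/(-1954) + v(-4*(-1)*4, -23)/4810 = -906/(-1954) + (-4 - 23)/4810 = -906*(-1/1954) - 27*1/4810 = 453/977 - 27/4810 = 2152551/4699370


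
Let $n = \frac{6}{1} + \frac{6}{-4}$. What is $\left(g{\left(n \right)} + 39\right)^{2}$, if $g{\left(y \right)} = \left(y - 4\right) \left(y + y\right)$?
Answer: $\frac{7569}{4} \approx 1892.3$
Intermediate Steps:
$n = \frac{9}{2}$ ($n = 6 \cdot 1 + 6 \left(- \frac{1}{4}\right) = 6 - \frac{3}{2} = \frac{9}{2} \approx 4.5$)
$g{\left(y \right)} = 2 y \left(-4 + y\right)$ ($g{\left(y \right)} = \left(-4 + y\right) 2 y = 2 y \left(-4 + y\right)$)
$\left(g{\left(n \right)} + 39\right)^{2} = \left(2 \cdot \frac{9}{2} \left(-4 + \frac{9}{2}\right) + 39\right)^{2} = \left(2 \cdot \frac{9}{2} \cdot \frac{1}{2} + 39\right)^{2} = \left(\frac{9}{2} + 39\right)^{2} = \left(\frac{87}{2}\right)^{2} = \frac{7569}{4}$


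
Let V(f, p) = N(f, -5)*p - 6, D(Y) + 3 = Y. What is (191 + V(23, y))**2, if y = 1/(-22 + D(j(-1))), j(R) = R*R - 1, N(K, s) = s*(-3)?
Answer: 850084/25 ≈ 34003.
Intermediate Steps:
N(K, s) = -3*s
j(R) = -1 + R**2 (j(R) = R**2 - 1 = -1 + R**2)
D(Y) = -3 + Y
y = -1/25 (y = 1/(-22 + (-3 + (-1 + (-1)**2))) = 1/(-22 + (-3 + (-1 + 1))) = 1/(-22 + (-3 + 0)) = 1/(-22 - 3) = 1/(-25) = -1/25 ≈ -0.040000)
V(f, p) = -6 + 15*p (V(f, p) = (-3*(-5))*p - 6 = 15*p - 6 = -6 + 15*p)
(191 + V(23, y))**2 = (191 + (-6 + 15*(-1/25)))**2 = (191 + (-6 - 3/5))**2 = (191 - 33/5)**2 = (922/5)**2 = 850084/25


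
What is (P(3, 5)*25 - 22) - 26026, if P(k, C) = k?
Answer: -25973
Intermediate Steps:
(P(3, 5)*25 - 22) - 26026 = (3*25 - 22) - 26026 = (75 - 22) - 26026 = 53 - 26026 = -25973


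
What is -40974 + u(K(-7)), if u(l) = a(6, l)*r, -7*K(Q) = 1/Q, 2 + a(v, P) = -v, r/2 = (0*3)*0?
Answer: -40974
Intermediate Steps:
r = 0 (r = 2*((0*3)*0) = 2*(0*0) = 2*0 = 0)
a(v, P) = -2 - v
K(Q) = -1/(7*Q)
u(l) = 0 (u(l) = (-2 - 1*6)*0 = (-2 - 6)*0 = -8*0 = 0)
-40974 + u(K(-7)) = -40974 + 0 = -40974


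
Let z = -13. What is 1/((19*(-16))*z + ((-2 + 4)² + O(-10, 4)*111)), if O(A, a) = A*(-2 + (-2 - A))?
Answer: -1/2704 ≈ -0.00036982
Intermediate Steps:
O(A, a) = A*(-4 - A)
1/((19*(-16))*z + ((-2 + 4)² + O(-10, 4)*111)) = 1/((19*(-16))*(-13) + ((-2 + 4)² - 1*(-10)*(4 - 10)*111)) = 1/(-304*(-13) + (2² - 1*(-10)*(-6)*111)) = 1/(3952 + (4 - 60*111)) = 1/(3952 + (4 - 6660)) = 1/(3952 - 6656) = 1/(-2704) = -1/2704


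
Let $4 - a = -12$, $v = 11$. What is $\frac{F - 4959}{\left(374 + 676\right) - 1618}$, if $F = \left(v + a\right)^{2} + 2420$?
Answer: $\frac{905}{284} \approx 3.1866$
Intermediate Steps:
$a = 16$ ($a = 4 - -12 = 4 + 12 = 16$)
$F = 3149$ ($F = \left(11 + 16\right)^{2} + 2420 = 27^{2} + 2420 = 729 + 2420 = 3149$)
$\frac{F - 4959}{\left(374 + 676\right) - 1618} = \frac{3149 - 4959}{\left(374 + 676\right) - 1618} = - \frac{1810}{1050 - 1618} = - \frac{1810}{-568} = \left(-1810\right) \left(- \frac{1}{568}\right) = \frac{905}{284}$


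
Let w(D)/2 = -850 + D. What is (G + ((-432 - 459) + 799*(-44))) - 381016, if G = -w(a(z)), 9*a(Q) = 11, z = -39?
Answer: -3738289/9 ≈ -4.1537e+5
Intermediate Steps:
a(Q) = 11/9 (a(Q) = (⅑)*11 = 11/9)
w(D) = -1700 + 2*D (w(D) = 2*(-850 + D) = -1700 + 2*D)
G = 15278/9 (G = -(-1700 + 2*(11/9)) = -(-1700 + 22/9) = -1*(-15278/9) = 15278/9 ≈ 1697.6)
(G + ((-432 - 459) + 799*(-44))) - 381016 = (15278/9 + ((-432 - 459) + 799*(-44))) - 381016 = (15278/9 + (-891 - 35156)) - 381016 = (15278/9 - 36047) - 381016 = -309145/9 - 381016 = -3738289/9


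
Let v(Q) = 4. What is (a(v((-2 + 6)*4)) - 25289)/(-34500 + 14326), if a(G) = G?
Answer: 25285/20174 ≈ 1.2533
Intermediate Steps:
(a(v((-2 + 6)*4)) - 25289)/(-34500 + 14326) = (4 - 25289)/(-34500 + 14326) = -25285/(-20174) = -25285*(-1/20174) = 25285/20174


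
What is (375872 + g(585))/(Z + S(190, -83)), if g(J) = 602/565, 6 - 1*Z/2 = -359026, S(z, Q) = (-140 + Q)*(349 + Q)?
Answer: 106184141/186095745 ≈ 0.57059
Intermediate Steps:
Z = 718064 (Z = 12 - 2*(-359026) = 12 + 718052 = 718064)
g(J) = 602/565 (g(J) = 602*(1/565) = 602/565)
(375872 + g(585))/(Z + S(190, -83)) = (375872 + 602/565)/(718064 + (-48860 + (-83)² + 209*(-83))) = 212368282/(565*(718064 + (-48860 + 6889 - 17347))) = 212368282/(565*(718064 - 59318)) = (212368282/565)/658746 = (212368282/565)*(1/658746) = 106184141/186095745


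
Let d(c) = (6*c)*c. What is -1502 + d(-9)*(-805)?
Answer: -392732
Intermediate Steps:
d(c) = 6*c²
-1502 + d(-9)*(-805) = -1502 + (6*(-9)²)*(-805) = -1502 + (6*81)*(-805) = -1502 + 486*(-805) = -1502 - 391230 = -392732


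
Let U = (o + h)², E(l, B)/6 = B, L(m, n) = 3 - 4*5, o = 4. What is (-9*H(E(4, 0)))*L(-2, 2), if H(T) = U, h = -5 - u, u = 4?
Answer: 3825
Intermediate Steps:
L(m, n) = -17 (L(m, n) = 3 - 1*20 = 3 - 20 = -17)
E(l, B) = 6*B
h = -9 (h = -5 - 1*4 = -5 - 4 = -9)
U = 25 (U = (4 - 9)² = (-5)² = 25)
H(T) = 25
(-9*H(E(4, 0)))*L(-2, 2) = -9*25*(-17) = -225*(-17) = 3825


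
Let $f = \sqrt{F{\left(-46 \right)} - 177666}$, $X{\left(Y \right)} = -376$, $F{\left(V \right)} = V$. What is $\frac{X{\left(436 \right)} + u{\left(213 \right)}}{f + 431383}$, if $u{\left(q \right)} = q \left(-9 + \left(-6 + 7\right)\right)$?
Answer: $- \frac{897276640}{186091470401} + \frac{8320 i \sqrt{11107}}{186091470401} \approx -0.0048217 + 4.7119 \cdot 10^{-6} i$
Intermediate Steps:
$u{\left(q \right)} = - 8 q$ ($u{\left(q \right)} = q \left(-9 + 1\right) = q \left(-8\right) = - 8 q$)
$f = 4 i \sqrt{11107}$ ($f = \sqrt{-46 - 177666} = \sqrt{-177712} = 4 i \sqrt{11107} \approx 421.56 i$)
$\frac{X{\left(436 \right)} + u{\left(213 \right)}}{f + 431383} = \frac{-376 - 1704}{4 i \sqrt{11107} + 431383} = \frac{-376 - 1704}{431383 + 4 i \sqrt{11107}} = - \frac{2080}{431383 + 4 i \sqrt{11107}}$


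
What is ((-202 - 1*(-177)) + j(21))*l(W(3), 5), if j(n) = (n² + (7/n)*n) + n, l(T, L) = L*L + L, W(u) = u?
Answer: 13320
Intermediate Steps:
l(T, L) = L + L² (l(T, L) = L² + L = L + L²)
j(n) = 7 + n + n² (j(n) = (n² + 7) + n = (7 + n²) + n = 7 + n + n²)
((-202 - 1*(-177)) + j(21))*l(W(3), 5) = ((-202 - 1*(-177)) + (7 + 21 + 21²))*(5*(1 + 5)) = ((-202 + 177) + (7 + 21 + 441))*(5*6) = (-25 + 469)*30 = 444*30 = 13320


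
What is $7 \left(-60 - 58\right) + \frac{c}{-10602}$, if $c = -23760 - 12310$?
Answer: $- \frac{4360591}{5301} \approx -822.6$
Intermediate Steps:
$c = -36070$ ($c = -23760 - 12310 = -36070$)
$7 \left(-60 - 58\right) + \frac{c}{-10602} = 7 \left(-60 - 58\right) - \frac{36070}{-10602} = 7 \left(-118\right) - - \frac{18035}{5301} = -826 + \frac{18035}{5301} = - \frac{4360591}{5301}$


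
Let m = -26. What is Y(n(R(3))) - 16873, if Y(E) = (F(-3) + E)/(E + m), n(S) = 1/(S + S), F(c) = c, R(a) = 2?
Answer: -1737908/103 ≈ -16873.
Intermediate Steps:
n(S) = 1/(2*S)
Y(E) = (-3 + E)/(-26 + E) (Y(E) = (-3 + E)/(E - 26) = (-3 + E)/(-26 + E))
Y(n(R(3))) - 16873 = (-3 + (½)/2)/(-26 + (½)/2) - 16873 = (-3 + (½)*(½))/(-26 + (½)*(½)) - 16873 = (-3 + ¼)/(-26 + ¼) - 16873 = -11/4/(-103/4) - 16873 = -4/103*(-11/4) - 16873 = 11/103 - 16873 = -1737908/103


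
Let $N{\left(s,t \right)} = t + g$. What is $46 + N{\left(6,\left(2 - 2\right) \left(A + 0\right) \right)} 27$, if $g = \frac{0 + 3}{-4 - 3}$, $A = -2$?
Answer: $\frac{241}{7} \approx 34.429$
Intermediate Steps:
$g = - \frac{3}{7}$ ($g = \frac{3}{-7} = 3 \left(- \frac{1}{7}\right) = - \frac{3}{7} \approx -0.42857$)
$N{\left(s,t \right)} = - \frac{3}{7} + t$ ($N{\left(s,t \right)} = t - \frac{3}{7} = - \frac{3}{7} + t$)
$46 + N{\left(6,\left(2 - 2\right) \left(A + 0\right) \right)} 27 = 46 + \left(- \frac{3}{7} + \left(2 - 2\right) \left(-2 + 0\right)\right) 27 = 46 + \left(- \frac{3}{7} + 0 \left(-2\right)\right) 27 = 46 + \left(- \frac{3}{7} + 0\right) 27 = 46 - \frac{81}{7} = \frac{241}{7}$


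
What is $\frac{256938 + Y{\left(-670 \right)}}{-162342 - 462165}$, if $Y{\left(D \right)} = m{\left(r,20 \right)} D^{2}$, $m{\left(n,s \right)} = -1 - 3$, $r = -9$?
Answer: $\frac{1538662}{624507} \approx 2.4638$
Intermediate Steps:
$m{\left(n,s \right)} = -4$ ($m{\left(n,s \right)} = -1 - 3 = -4$)
$Y{\left(D \right)} = - 4 D^{2}$
$\frac{256938 + Y{\left(-670 \right)}}{-162342 - 462165} = \frac{256938 - 4 \left(-670\right)^{2}}{-162342 - 462165} = \frac{256938 - 1795600}{-624507} = \left(256938 - 1795600\right) \left(- \frac{1}{624507}\right) = \left(-1538662\right) \left(- \frac{1}{624507}\right) = \frac{1538662}{624507}$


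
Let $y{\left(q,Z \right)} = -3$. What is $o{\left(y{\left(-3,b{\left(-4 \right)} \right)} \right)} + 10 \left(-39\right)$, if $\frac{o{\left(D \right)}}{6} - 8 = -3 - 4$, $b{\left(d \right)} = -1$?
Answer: $-384$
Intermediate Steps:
$o{\left(D \right)} = 6$ ($o{\left(D \right)} = 48 + 6 \left(-3 - 4\right) = 48 + 6 \left(-7\right) = 48 - 42 = 6$)
$o{\left(y{\left(-3,b{\left(-4 \right)} \right)} \right)} + 10 \left(-39\right) = 6 + 10 \left(-39\right) = 6 - 390 = -384$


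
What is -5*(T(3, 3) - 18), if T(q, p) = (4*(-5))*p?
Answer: 390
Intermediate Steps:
T(q, p) = -20*p
-5*(T(3, 3) - 18) = -5*(-20*3 - 18) = -5*(-60 - 18) = -5*(-78) = 390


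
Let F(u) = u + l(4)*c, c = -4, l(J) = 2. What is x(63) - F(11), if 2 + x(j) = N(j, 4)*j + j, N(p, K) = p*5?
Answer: 19903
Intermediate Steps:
N(p, K) = 5*p
x(j) = -2 + j + 5*j² (x(j) = -2 + ((5*j)*j + j) = -2 + (5*j² + j) = -2 + (j + 5*j²) = -2 + j + 5*j²)
F(u) = -8 + u (F(u) = u + 2*(-4) = u - 8 = -8 + u)
x(63) - F(11) = (-2 + 63 + 5*63²) - (-8 + 11) = (-2 + 63 + 5*3969) - 1*3 = (-2 + 63 + 19845) - 3 = 19906 - 3 = 19903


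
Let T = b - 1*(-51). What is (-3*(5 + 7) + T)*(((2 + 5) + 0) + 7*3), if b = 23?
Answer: 1064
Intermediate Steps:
T = 74 (T = 23 - 1*(-51) = 23 + 51 = 74)
(-3*(5 + 7) + T)*(((2 + 5) + 0) + 7*3) = (-3*(5 + 7) + 74)*(((2 + 5) + 0) + 7*3) = (-3*12 + 74)*((7 + 0) + 21) = (-36 + 74)*(7 + 21) = 38*28 = 1064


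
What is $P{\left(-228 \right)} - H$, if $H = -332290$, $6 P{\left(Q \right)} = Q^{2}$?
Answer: $340954$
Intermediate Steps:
$P{\left(Q \right)} = \frac{Q^{2}}{6}$
$P{\left(-228 \right)} - H = \frac{\left(-228\right)^{2}}{6} - -332290 = \frac{1}{6} \cdot 51984 + 332290 = 8664 + 332290 = 340954$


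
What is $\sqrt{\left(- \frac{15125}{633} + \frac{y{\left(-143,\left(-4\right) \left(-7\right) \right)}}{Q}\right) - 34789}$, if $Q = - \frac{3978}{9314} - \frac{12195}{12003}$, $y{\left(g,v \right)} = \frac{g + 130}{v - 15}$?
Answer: $\frac{i \sqrt{222289585301622512226}}{79908654} \approx 186.58 i$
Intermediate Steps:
$y{\left(g,v \right)} = \frac{130 + g}{-15 + v}$
$Q = - \frac{26888694}{18632657}$ ($Q = \left(-3978\right) \frac{1}{9314} - \frac{4065}{4001} = - \frac{1989}{4657} - \frac{4065}{4001} = - \frac{26888694}{18632657} \approx -1.4431$)
$\sqrt{\left(- \frac{15125}{633} + \frac{y{\left(-143,\left(-4\right) \left(-7\right) \right)}}{Q}\right) - 34789} = \sqrt{\left(- \frac{15125}{633} + \frac{\frac{1}{-15 - -28} \left(130 - 143\right)}{- \frac{26888694}{18632657}}\right) - 34789} = \sqrt{\left(\left(-15125\right) \frac{1}{633} + \frac{1}{-15 + 28} \left(-13\right) \left(- \frac{18632657}{26888694}\right)\right) - 34789} = \sqrt{\left(- \frac{15125}{633} + \frac{1}{13} \left(-13\right) \left(- \frac{18632657}{26888694}\right)\right) - 34789} = \sqrt{\left(- \frac{15125}{633} - - \frac{18632657}{26888694}\right) - 34789} = \sqrt{\left(- \frac{15125}{633} + \frac{18632657}{26888694}\right) - 34789} = \sqrt{- \frac{131632341623}{5673514434} - 34789} = \sqrt{- \frac{197507525986049}{5673514434}} = \frac{i \sqrt{222289585301622512226}}{79908654}$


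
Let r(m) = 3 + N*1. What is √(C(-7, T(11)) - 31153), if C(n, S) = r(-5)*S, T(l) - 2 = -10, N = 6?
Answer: 5*I*√1249 ≈ 176.71*I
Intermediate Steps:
T(l) = -8 (T(l) = 2 - 10 = -8)
r(m) = 9 (r(m) = 3 + 6*1 = 3 + 6 = 9)
C(n, S) = 9*S
√(C(-7, T(11)) - 31153) = √(9*(-8) - 31153) = √(-72 - 31153) = √(-31225) = 5*I*√1249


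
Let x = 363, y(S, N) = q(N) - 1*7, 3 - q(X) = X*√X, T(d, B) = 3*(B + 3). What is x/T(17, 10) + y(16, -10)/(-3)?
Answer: 415/39 - 10*I*√10/3 ≈ 10.641 - 10.541*I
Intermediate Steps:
T(d, B) = 9 + 3*B (T(d, B) = 3*(3 + B) = 9 + 3*B)
q(X) = 3 - X^(3/2) (q(X) = 3 - X*√X = 3 - X^(3/2))
y(S, N) = -4 - N^(3/2) (y(S, N) = (3 - N^(3/2)) - 1*7 = (3 - N^(3/2)) - 7 = -4 - N^(3/2))
x/T(17, 10) + y(16, -10)/(-3) = 363/(9 + 3*10) + (-4 - (-10)^(3/2))/(-3) = 363/(9 + 30) + (-4 - (-10)*I*√10)*(-⅓) = 363/39 + (-4 + 10*I*√10)*(-⅓) = 363*(1/39) + (4/3 - 10*I*√10/3) = 121/13 + (4/3 - 10*I*√10/3) = 415/39 - 10*I*√10/3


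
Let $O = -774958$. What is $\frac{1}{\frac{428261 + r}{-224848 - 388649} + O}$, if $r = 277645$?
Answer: $- \frac{204499}{158478371344} \approx -1.2904 \cdot 10^{-6}$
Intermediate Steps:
$\frac{1}{\frac{428261 + r}{-224848 - 388649} + O} = \frac{1}{\frac{428261 + 277645}{-224848 - 388649} - 774958} = \frac{1}{\frac{705906}{-613497} - 774958} = \frac{1}{705906 \left(- \frac{1}{613497}\right) - 774958} = \frac{1}{- \frac{235302}{204499} - 774958} = \frac{1}{- \frac{158478371344}{204499}} = - \frac{204499}{158478371344}$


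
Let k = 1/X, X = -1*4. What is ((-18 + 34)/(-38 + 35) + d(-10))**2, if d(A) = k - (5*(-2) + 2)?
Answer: 841/144 ≈ 5.8403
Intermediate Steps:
X = -4
k = -1/4 (k = 1/(-4) = 1*(-1/4) = -1/4 ≈ -0.25000)
d(A) = 31/4 (d(A) = -1/4 - (5*(-2) + 2) = -1/4 - (-10 + 2) = -1/4 - 1*(-8) = -1/4 + 8 = 31/4)
((-18 + 34)/(-38 + 35) + d(-10))**2 = ((-18 + 34)/(-38 + 35) + 31/4)**2 = (16/(-3) + 31/4)**2 = (16*(-1/3) + 31/4)**2 = (-16/3 + 31/4)**2 = (29/12)**2 = 841/144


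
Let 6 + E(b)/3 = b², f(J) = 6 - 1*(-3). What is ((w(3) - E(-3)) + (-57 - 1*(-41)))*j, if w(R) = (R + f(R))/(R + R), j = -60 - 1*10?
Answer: 1610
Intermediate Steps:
f(J) = 9 (f(J) = 6 + 3 = 9)
j = -70 (j = -60 - 10 = -70)
E(b) = -18 + 3*b²
w(R) = (9 + R)/(2*R) (w(R) = (R + 9)/(R + R) = (9 + R)/((2*R)) = (9 + R)*(1/(2*R)) = (9 + R)/(2*R))
((w(3) - E(-3)) + (-57 - 1*(-41)))*j = (((½)*(9 + 3)/3 - (-18 + 3*(-3)²)) + (-57 - 1*(-41)))*(-70) = (((½)*(⅓)*12 - (-18 + 3*9)) + (-57 + 41))*(-70) = ((2 - (-18 + 27)) - 16)*(-70) = ((2 - 1*9) - 16)*(-70) = ((2 - 9) - 16)*(-70) = (-7 - 16)*(-70) = -23*(-70) = 1610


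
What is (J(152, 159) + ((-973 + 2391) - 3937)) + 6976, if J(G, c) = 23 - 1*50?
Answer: 4430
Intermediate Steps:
J(G, c) = -27 (J(G, c) = 23 - 50 = -27)
(J(152, 159) + ((-973 + 2391) - 3937)) + 6976 = (-27 + ((-973 + 2391) - 3937)) + 6976 = (-27 + (1418 - 3937)) + 6976 = (-27 - 2519) + 6976 = -2546 + 6976 = 4430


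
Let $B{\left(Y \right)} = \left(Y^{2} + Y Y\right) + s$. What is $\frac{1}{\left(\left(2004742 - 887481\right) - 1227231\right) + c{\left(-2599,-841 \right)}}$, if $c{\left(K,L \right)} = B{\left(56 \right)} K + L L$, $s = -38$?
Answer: $- \frac{1}{15604855} \approx -6.4083 \cdot 10^{-8}$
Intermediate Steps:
$B{\left(Y \right)} = -38 + 2 Y^{2}$ ($B{\left(Y \right)} = \left(Y^{2} + Y Y\right) - 38 = \left(Y^{2} + Y^{2}\right) - 38 = 2 Y^{2} - 38 = -38 + 2 Y^{2}$)
$c{\left(K,L \right)} = L^{2} + 6234 K$ ($c{\left(K,L \right)} = \left(-38 + 2 \cdot 56^{2}\right) K + L L = \left(-38 + 2 \cdot 3136\right) K + L^{2} = \left(-38 + 6272\right) K + L^{2} = 6234 K + L^{2} = L^{2} + 6234 K$)
$\frac{1}{\left(\left(2004742 - 887481\right) - 1227231\right) + c{\left(-2599,-841 \right)}} = \frac{1}{\left(\left(2004742 - 887481\right) - 1227231\right) + \left(\left(-841\right)^{2} + 6234 \left(-2599\right)\right)} = \frac{1}{\left(1117261 - 1227231\right) + \left(707281 - 16202166\right)} = \frac{1}{-109970 - 15494885} = \frac{1}{-15604855} = - \frac{1}{15604855}$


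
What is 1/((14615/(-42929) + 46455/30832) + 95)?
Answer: 1323586928/127284415175 ≈ 0.010399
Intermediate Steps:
1/((14615/(-42929) + 46455/30832) + 95) = 1/((14615*(-1/42929) + 46455*(1/30832)) + 95) = 1/((-14615/42929 + 46455/30832) + 95) = 1/(1543657015/1323586928 + 95) = 1/(127284415175/1323586928) = 1323586928/127284415175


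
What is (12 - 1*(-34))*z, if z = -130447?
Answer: -6000562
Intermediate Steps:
(12 - 1*(-34))*z = (12 - 1*(-34))*(-130447) = (12 + 34)*(-130447) = 46*(-130447) = -6000562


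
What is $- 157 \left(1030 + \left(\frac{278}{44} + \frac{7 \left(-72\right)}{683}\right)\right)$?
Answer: $- \frac{2443018753}{15026} \approx -1.6259 \cdot 10^{5}$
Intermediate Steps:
$- 157 \left(1030 + \left(\frac{278}{44} + \frac{7 \left(-72\right)}{683}\right)\right) = - 157 \left(1030 + \left(278 \cdot \frac{1}{44} - \frac{504}{683}\right)\right) = - 157 \left(1030 + \left(\frac{139}{22} - \frac{504}{683}\right)\right) = - 157 \left(1030 + \frac{83849}{15026}\right) = \left(-157\right) \frac{15560629}{15026} = - \frac{2443018753}{15026}$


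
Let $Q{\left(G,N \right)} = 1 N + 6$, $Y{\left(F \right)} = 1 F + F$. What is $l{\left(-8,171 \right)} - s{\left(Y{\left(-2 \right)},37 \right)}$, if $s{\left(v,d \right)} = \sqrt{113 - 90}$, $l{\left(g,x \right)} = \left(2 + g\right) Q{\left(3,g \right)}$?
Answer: $12 - \sqrt{23} \approx 7.2042$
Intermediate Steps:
$Y{\left(F \right)} = 2 F$ ($Y{\left(F \right)} = F + F = 2 F$)
$Q{\left(G,N \right)} = 6 + N$ ($Q{\left(G,N \right)} = N + 6 = 6 + N$)
$l{\left(g,x \right)} = \left(2 + g\right) \left(6 + g\right)$
$s{\left(v,d \right)} = \sqrt{23}$
$l{\left(-8,171 \right)} - s{\left(Y{\left(-2 \right)},37 \right)} = \left(2 - 8\right) \left(6 - 8\right) - \sqrt{23} = \left(-6\right) \left(-2\right) - \sqrt{23} = 12 - \sqrt{23}$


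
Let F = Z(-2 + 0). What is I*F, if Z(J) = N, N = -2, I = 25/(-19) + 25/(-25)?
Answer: 88/19 ≈ 4.6316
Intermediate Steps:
I = -44/19 (I = 25*(-1/19) + 25*(-1/25) = -25/19 - 1 = -44/19 ≈ -2.3158)
Z(J) = -2
F = -2
I*F = -44/19*(-2) = 88/19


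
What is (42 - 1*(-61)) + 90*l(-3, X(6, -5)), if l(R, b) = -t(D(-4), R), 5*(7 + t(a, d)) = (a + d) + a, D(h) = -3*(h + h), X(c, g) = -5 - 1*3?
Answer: -77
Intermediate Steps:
X(c, g) = -8 (X(c, g) = -5 - 3 = -8)
D(h) = -6*h
t(a, d) = -7 + d/5 + 2*a/5 (t(a, d) = -7 + ((a + d) + a)/5 = -7 + (d + 2*a)/5 = -7 + (d/5 + 2*a/5) = -7 + d/5 + 2*a/5)
l(R, b) = -13/5 - R/5 (l(R, b) = -(-7 + R/5 + 2*(-6*(-4))/5) = -(-7 + R/5 + (⅖)*24) = -(-7 + R/5 + 48/5) = -(13/5 + R/5) = -13/5 - R/5)
(42 - 1*(-61)) + 90*l(-3, X(6, -5)) = (42 - 1*(-61)) + 90*(-13/5 - ⅕*(-3)) = (42 + 61) + 90*(-13/5 + ⅗) = 103 + 90*(-2) = 103 - 180 = -77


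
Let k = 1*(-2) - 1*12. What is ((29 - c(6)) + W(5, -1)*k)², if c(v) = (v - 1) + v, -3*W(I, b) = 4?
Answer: 12100/9 ≈ 1344.4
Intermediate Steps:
W(I, b) = -4/3 (W(I, b) = -⅓*4 = -4/3)
k = -14 (k = -2 - 12 = -14)
c(v) = -1 + 2*v (c(v) = (-1 + v) + v = -1 + 2*v)
((29 - c(6)) + W(5, -1)*k)² = ((29 - (-1 + 2*6)) - 4/3*(-14))² = ((29 - (-1 + 12)) + 56/3)² = ((29 - 1*11) + 56/3)² = ((29 - 11) + 56/3)² = (18 + 56/3)² = (110/3)² = 12100/9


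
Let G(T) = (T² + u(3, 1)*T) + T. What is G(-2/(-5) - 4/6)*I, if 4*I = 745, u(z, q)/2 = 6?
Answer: -28459/45 ≈ -632.42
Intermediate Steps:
u(z, q) = 12 (u(z, q) = 2*6 = 12)
G(T) = T² + 13*T (G(T) = (T² + 12*T) + T = T² + 13*T)
I = 745/4 (I = (¼)*745 = 745/4 ≈ 186.25)
G(-2/(-5) - 4/6)*I = ((-2/(-5) - 4/6)*(13 + (-2/(-5) - 4/6)))*(745/4) = ((-2*(-⅕) - 4*⅙)*(13 + (-2*(-⅕) - 4*⅙)))*(745/4) = ((⅖ - ⅔)*(13 + (⅖ - ⅔)))*(745/4) = -4*(13 - 4/15)/15*(745/4) = -4/15*191/15*(745/4) = -764/225*745/4 = -28459/45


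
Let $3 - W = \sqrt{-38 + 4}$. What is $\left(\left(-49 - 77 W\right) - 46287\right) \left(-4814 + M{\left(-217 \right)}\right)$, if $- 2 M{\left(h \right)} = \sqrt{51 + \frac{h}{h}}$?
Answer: $\left(4814 + \sqrt{13}\right) \left(46567 - 77 i \sqrt{34}\right) \approx 2.2434 \cdot 10^{8} - 2.163 \cdot 10^{6} i$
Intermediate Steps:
$W = 3 - i \sqrt{34}$ ($W = 3 - \sqrt{-38 + 4} = 3 - \sqrt{-34} = 3 - i \sqrt{34} \approx 3.0 - 5.831 i$)
$M{\left(h \right)} = - \sqrt{13}$ ($M{\left(h \right)} = - \frac{\sqrt{51 + \frac{h}{h}}}{2} = - \frac{\sqrt{51 + 1}}{2} = - \frac{\sqrt{52}}{2} = - \frac{2 \sqrt{13}}{2} = - \sqrt{13}$)
$\left(\left(-49 - 77 W\right) - 46287\right) \left(-4814 + M{\left(-217 \right)}\right) = \left(\left(-49 - 77 \left(3 - i \sqrt{34}\right)\right) - 46287\right) \left(-4814 - \sqrt{13}\right) = \left(\left(-49 - \left(231 - 77 i \sqrt{34}\right)\right) - 46287\right) \left(-4814 - \sqrt{13}\right) = \left(\left(-280 + 77 i \sqrt{34}\right) - 46287\right) \left(-4814 - \sqrt{13}\right) = \left(-46567 + 77 i \sqrt{34}\right) \left(-4814 - \sqrt{13}\right)$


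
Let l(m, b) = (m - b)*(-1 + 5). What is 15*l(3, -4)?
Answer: 420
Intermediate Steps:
l(m, b) = -4*b + 4*m (l(m, b) = (m - b)*4 = -4*b + 4*m)
15*l(3, -4) = 15*(-4*(-4) + 4*3) = 15*(16 + 12) = 15*28 = 420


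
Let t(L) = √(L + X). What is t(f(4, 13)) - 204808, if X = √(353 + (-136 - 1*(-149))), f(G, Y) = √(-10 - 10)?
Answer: -204808 + √(√366 + 2*I*√5) ≈ -2.048e+5 + 0.50782*I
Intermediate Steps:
f(G, Y) = 2*I*√5 (f(G, Y) = √(-20) = 2*I*√5)
X = √366 (X = √(353 + (-136 + 149)) = √(353 + 13) = √366 ≈ 19.131)
t(L) = √(L + √366)
t(f(4, 13)) - 204808 = √(2*I*√5 + √366) - 204808 = √(√366 + 2*I*√5) - 204808 = -204808 + √(√366 + 2*I*√5)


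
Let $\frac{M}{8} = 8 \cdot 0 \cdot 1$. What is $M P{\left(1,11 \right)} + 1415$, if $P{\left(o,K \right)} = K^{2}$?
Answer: $1415$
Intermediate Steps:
$M = 0$ ($M = 8 \cdot 8 \cdot 0 \cdot 1 = 8 \cdot 0 \cdot 1 = 8 \cdot 0 = 0$)
$M P{\left(1,11 \right)} + 1415 = 0 \cdot 11^{2} + 1415 = 0 \cdot 121 + 1415 = 0 + 1415 = 1415$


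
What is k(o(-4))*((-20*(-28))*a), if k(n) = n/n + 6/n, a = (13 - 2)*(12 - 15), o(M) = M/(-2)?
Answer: -73920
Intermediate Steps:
o(M) = -M/2 (o(M) = M*(-½) = -M/2)
a = -33 (a = 11*(-3) = -33)
k(n) = 1 + 6/n
k(o(-4))*((-20*(-28))*a) = ((6 - ½*(-4))/((-½*(-4))))*(-20*(-28)*(-33)) = ((6 + 2)/2)*(560*(-33)) = ((½)*8)*(-18480) = 4*(-18480) = -73920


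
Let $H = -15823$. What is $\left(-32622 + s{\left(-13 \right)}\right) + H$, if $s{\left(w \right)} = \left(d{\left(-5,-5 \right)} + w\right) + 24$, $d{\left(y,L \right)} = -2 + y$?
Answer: $-48441$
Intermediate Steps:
$s{\left(w \right)} = 17 + w$ ($s{\left(w \right)} = \left(\left(-2 - 5\right) + w\right) + 24 = \left(-7 + w\right) + 24 = 17 + w$)
$\left(-32622 + s{\left(-13 \right)}\right) + H = \left(-32622 + \left(17 - 13\right)\right) - 15823 = \left(-32622 + 4\right) - 15823 = -32618 - 15823 = -48441$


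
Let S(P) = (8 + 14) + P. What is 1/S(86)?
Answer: 1/108 ≈ 0.0092593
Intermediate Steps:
S(P) = 22 + P
1/S(86) = 1/(22 + 86) = 1/108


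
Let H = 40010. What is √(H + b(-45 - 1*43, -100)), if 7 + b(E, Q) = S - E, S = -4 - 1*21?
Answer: √40066 ≈ 200.17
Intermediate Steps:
S = -25 (S = -4 - 21 = -25)
b(E, Q) = -32 - E (b(E, Q) = -7 + (-25 - E) = -32 - E)
√(H + b(-45 - 1*43, -100)) = √(40010 + (-32 - (-45 - 1*43))) = √(40010 + (-32 - (-45 - 43))) = √(40010 + (-32 - 1*(-88))) = √(40010 + (-32 + 88)) = √(40010 + 56) = √40066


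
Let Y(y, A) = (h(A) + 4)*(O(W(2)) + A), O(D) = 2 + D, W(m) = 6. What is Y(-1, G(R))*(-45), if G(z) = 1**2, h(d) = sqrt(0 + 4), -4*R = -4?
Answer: -2430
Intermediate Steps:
R = 1 (R = -1/4*(-4) = 1)
h(d) = 2 (h(d) = sqrt(4) = 2)
G(z) = 1
Y(y, A) = 48 + 6*A (Y(y, A) = (2 + 4)*((2 + 6) + A) = 6*(8 + A) = 48 + 6*A)
Y(-1, G(R))*(-45) = (48 + 6*1)*(-45) = (48 + 6)*(-45) = 54*(-45) = -2430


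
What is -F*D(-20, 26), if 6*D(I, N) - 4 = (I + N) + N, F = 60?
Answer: -360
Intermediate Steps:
D(I, N) = ⅔ + N/3 + I/6 (D(I, N) = ⅔ + ((I + N) + N)/6 = ⅔ + (I + 2*N)/6 = ⅔ + (N/3 + I/6) = ⅔ + N/3 + I/6)
-F*D(-20, 26) = -60*(⅔ + (⅓)*26 + (⅙)*(-20)) = -60*(⅔ + 26/3 - 10/3) = -60*6 = -1*360 = -360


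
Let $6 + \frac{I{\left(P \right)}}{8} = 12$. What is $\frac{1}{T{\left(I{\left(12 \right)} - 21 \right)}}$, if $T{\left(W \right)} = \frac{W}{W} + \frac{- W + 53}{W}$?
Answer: $\frac{27}{53} \approx 0.50943$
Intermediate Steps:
$I{\left(P \right)} = 48$ ($I{\left(P \right)} = -48 + 8 \cdot 12 = -48 + 96 = 48$)
$T{\left(W \right)} = 1 + \frac{53 - W}{W}$
$\frac{1}{T{\left(I{\left(12 \right)} - 21 \right)}} = \frac{1}{53 \frac{1}{48 - 21}} = \frac{1}{53 \cdot \frac{1}{27}} = \frac{1}{\frac{53}{27}} = \frac{27}{53}$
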